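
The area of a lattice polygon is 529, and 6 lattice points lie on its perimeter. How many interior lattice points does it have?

527

From Pick's theorem, I = A − B/2 + 1 = 529 − 6/2 + 1 = 527.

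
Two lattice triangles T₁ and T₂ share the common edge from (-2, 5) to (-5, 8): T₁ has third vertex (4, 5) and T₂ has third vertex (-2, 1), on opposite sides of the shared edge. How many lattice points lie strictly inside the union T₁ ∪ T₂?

The union is the simple quadrilateral with vertices (-2, 5), (4, 5), (-5, 8), (-2, 1) in order.
The shoelace formula gives twice the area as |[(-2)·5 − 4·5] + [4·8 − (-5)·5] + [(-5)·1 − (-2)·8] + [(-2)·5 − (-2)·1]| = 30, so the area is 15.
The number of boundary lattice points is Σ gcd(|Δx|,|Δy|) = gcd(6,0) + gcd(9,3) + gcd(3,7) + gcd(0,4) = 6+3+1+4 = 14.
By Pick's theorem I = A − B/2 + 1 = 15 − 14/2 + 1 = 9.

9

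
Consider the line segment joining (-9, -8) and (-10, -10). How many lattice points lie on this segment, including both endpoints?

The number of lattice points on a segment between lattice points is gcd(|Δx|,|Δy|) + 1 = gcd(1,2) + 1 = 1 + 1 = 2.

2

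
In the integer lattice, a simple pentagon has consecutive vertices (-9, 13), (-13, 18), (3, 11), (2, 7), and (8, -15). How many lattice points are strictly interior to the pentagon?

152

The shoelace formula gives twice the area as |[(-9)·18 − (-13)·13] + [(-13)·11 − 3·18] + [3·7 − 2·11] + [2·(-15) − 8·7] + [8·13 − (-9)·(-15)]| = 308, so the area is 154.
Summing gcd(|Δx|,|Δy|) over the edges gives the boundary count: gcd(4,5) + gcd(16,7) + gcd(1,4) + gcd(6,22) + gcd(17,28) = 1+1+1+2+1 = 6.
By Pick's theorem A = I + B/2 − 1, so I = 154 − 6/2 + 1 = 152.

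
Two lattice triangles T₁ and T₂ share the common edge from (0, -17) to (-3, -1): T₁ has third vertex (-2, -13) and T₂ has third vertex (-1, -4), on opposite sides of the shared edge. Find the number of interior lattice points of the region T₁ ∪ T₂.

The union is the simple quadrilateral with vertices (0, -17), (-2, -13), (-3, -1), (-1, -4) in order.
By the shoelace formula, twice the signed area is |(0·(-13) − (-2)·(-17)) + ((-2)·(-1) − (-3)·(-13)) + ((-3)·(-4) − (-1)·(-1)) + ((-1)·(-17) − 0·(-4))| = 43, so the area is 21.5.
Summing gcd(|Δx|,|Δy|) over the edges gives the boundary count: gcd(2,4) + gcd(1,12) + gcd(2,3) + gcd(1,13) = 2+1+1+1 = 5.
By Pick's theorem I = A − B/2 + 1 = 21.5 − 5/2 + 1 = 20.

20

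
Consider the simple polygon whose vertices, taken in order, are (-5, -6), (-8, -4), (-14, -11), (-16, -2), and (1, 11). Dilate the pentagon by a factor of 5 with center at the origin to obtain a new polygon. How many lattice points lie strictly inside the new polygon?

Using the shoelace formula, 2A = |[(-5)·(-4) − (-8)·(-6)] + [(-8)·(-11) − (-14)·(-4)] + [(-14)·(-2) − (-16)·(-11)] + [(-16)·11 − 1·(-2)] + [1·(-6) − (-5)·11]| = 269, so the area is 269/2.
Summing gcd(|Δx|,|Δy|) over the edges gives the boundary count: gcd(3,2) + gcd(6,7) + gcd(2,9) + gcd(17,13) + gcd(6,17) = 1+1+1+1+1 = 5.
Scaling by 5 multiplies the area by 5² = 25 (so the new area is 6725/2) and multiplies the boundary lattice-point count by 5, giving 25.
By Pick's theorem, the interior count of the dilated polygon is 6725/2 − 25/2 + 1 = 3351.

3351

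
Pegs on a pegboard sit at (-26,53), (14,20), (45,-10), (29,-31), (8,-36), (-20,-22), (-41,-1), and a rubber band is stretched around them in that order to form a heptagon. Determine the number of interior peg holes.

Using the shoelace formula, 2A = |[(-26)·20 − 14·53] + [14·(-10) − 45·20] + [45·(-31) − 29·(-10)] + [29·(-36) − 8·(-31)] + [8·(-22) − (-20)·(-36)] + [(-20)·(-1) − (-41)·(-22)] + [(-41)·53 − (-26)·(-1)]| = 8180, so the area is 4090.
Along each edge there are gcd(|Δx|,|Δy|)+1 lattice points, so counting each shared vertex once the boundary has gcd(40,33) + gcd(31,30) + gcd(16,21) + gcd(21,5) + gcd(28,14) + gcd(21,21) + gcd(15,54) = 1+1+1+1+14+21+3 = 42.
Pick's theorem gives I = A − B/2 + 1 = 4090 − 42/2 + 1 = 4070.

4070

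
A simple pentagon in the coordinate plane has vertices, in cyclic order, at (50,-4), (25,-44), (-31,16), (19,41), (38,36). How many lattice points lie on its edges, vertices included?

39

Along each edge there are gcd(|Δx|,|Δy|)+1 lattice points, so counting each shared vertex once the boundary has gcd(25,40) + gcd(56,60) + gcd(50,25) + gcd(19,5) + gcd(12,40) = 5+4+25+1+4 = 39.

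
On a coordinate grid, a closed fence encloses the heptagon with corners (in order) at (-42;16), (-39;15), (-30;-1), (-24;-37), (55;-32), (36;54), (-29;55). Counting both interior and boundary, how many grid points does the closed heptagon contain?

Using the shoelace formula, 2A = |((-42)·15 − (-39)·16) + ((-39)·(-1) − (-30)·15) + ((-30)·(-37) − (-24)·(-1)) + ((-24)·(-32) − 55·(-37)) + (55·54 − 36·(-32)) + (36·55 − (-29)·54) + ((-29)·16 − (-42)·55)| = 13886, so the area is 6943.
Summing gcd(|Δx|,|Δy|) over the edges gives the boundary count: gcd(3,1) + gcd(9,16) + gcd(6,36) + gcd(79,5) + gcd(19,86) + gcd(65,1) + gcd(13,39) = 1+1+6+1+1+1+13 = 24.
Pick's theorem gives I = A − B/2 + 1 = 6943 − 24/2 + 1 = 6932, so the closed region contains I + B = 6932 + 24 = 6956 lattice points.

6956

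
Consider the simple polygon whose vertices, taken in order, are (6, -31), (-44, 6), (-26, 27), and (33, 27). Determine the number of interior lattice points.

2538

Using the shoelace formula, 2A = |[6·6 − (-44)·(-31)] + [(-44)·27 − (-26)·6] + [(-26)·27 − 33·27] + [33·(-31) − 6·27]| = 5138, so the area is 2569.
Along each edge there are gcd(|Δx|,|Δy|)+1 lattice points, so counting each shared vertex once the boundary has gcd(50,37) + gcd(18,21) + gcd(59,0) + gcd(27,58) = 1+3+59+1 = 64.
Pick's theorem gives I = A − B/2 + 1 = 2569 − 64/2 + 1 = 2538.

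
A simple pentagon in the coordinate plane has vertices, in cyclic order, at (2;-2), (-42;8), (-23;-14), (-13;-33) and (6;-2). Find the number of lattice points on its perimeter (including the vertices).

Summing gcd(|Δx|,|Δy|) over the edges gives the boundary count: gcd(44,10) + gcd(19,22) + gcd(10,19) + gcd(19,31) + gcd(4,0) = 2+1+1+1+4 = 9.

9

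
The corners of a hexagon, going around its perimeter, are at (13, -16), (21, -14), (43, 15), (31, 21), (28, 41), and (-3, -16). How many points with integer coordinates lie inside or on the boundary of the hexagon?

1076

By the shoelace formula, twice the signed area is |[13·(-14) − 21·(-16)] + [21·15 − 43·(-14)] + [43·21 − 31·15] + [31·41 − 28·21] + [28·(-16) − (-3)·41] + [(-3)·(-16) − 13·(-16)]| = 2123, so the area is 2123/2.
The number of boundary lattice points is Σ gcd(|Δx|,|Δy|) = gcd(8,2) + gcd(22,29) + gcd(12,6) + gcd(3,20) + gcd(31,57) + gcd(16,0) = 2+1+6+1+1+16 = 27.
Pick's theorem gives I = A − B/2 + 1 = 2123/2 − 27/2 + 1 = 1049, so the closed region contains I + B = 1049 + 27 = 1076 lattice points.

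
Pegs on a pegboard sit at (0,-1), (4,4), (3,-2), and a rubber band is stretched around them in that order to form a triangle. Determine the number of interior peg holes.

The shoelace formula gives twice the area as |[0·4 − 4·(-1)] + [4·(-2) − 3·4] + [3·(-1) − 0·(-2)]| = 19, so the area is 9.5.
Along each edge there are gcd(|Δx|,|Δy|)+1 lattice points, so counting each shared vertex once the boundary has gcd(4,5) + gcd(1,6) + gcd(3,1) = 1+1+1 = 3.
Pick's theorem gives I = A − B/2 + 1 = 9.5 − 3/2 + 1 = 9.

9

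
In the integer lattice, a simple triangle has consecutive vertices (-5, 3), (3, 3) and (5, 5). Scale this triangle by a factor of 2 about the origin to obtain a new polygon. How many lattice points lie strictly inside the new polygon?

21

Using the shoelace formula, 2A = |((-5)·3 − 3·3) + (3·5 − 5·3) + (5·3 − (-5)·5)| = 16, so the area is 8.
Along each edge there are gcd(|Δx|,|Δy|)+1 lattice points, so counting each shared vertex once the boundary has gcd(8,0) + gcd(2,2) + gcd(10,2) = 8+2+2 = 12.
Scaling by 2 multiplies the area by 2² = 4 (so the new area is 32) and multiplies the boundary lattice-point count by 2, giving 24.
By Pick's theorem, the interior count of the dilated polygon is 32 − 24/2 + 1 = 21.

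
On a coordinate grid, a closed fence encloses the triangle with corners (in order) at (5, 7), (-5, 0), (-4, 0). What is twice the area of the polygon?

The shoelace formula gives twice the area as |[5·0 − (-5)·7] + [(-5)·0 − (-4)·0] + [(-4)·7 − 5·0]| = 7, so the area is 7/2.

7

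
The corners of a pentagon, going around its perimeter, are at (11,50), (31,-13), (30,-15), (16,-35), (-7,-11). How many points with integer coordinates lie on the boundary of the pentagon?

6

Summing gcd(|Δx|,|Δy|) over the edges gives the boundary count: gcd(20,63) + gcd(1,2) + gcd(14,20) + gcd(23,24) + gcd(18,61) = 1+1+2+1+1 = 6.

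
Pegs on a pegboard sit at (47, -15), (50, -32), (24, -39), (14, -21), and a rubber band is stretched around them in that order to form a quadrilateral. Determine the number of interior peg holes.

The shoelace formula gives twice the area as |(47·(-32) − 50·(-15)) + (50·(-39) − 24·(-32)) + (24·(-21) − 14·(-39)) + (14·(-15) − 47·(-21))| = 1117, so the area is 558.5.
The number of boundary lattice points is Σ gcd(|Δx|,|Δy|) = gcd(3,17) + gcd(26,7) + gcd(10,18) + gcd(33,6) = 1+1+2+3 = 7.
Pick's theorem gives I = A − B/2 + 1 = 558.5 − 7/2 + 1 = 556.

556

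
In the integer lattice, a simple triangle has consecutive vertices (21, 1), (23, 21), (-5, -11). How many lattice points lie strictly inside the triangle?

245

Using the shoelace formula, 2A = |[21·21 − 23·1] + [23·(-11) − (-5)·21] + [(-5)·1 − 21·(-11)]| = 496, so the area is 248.
Summing gcd(|Δx|,|Δy|) over the edges gives the boundary count: gcd(2,20) + gcd(28,32) + gcd(26,12) = 2+4+2 = 8.
Pick's theorem gives I = A − B/2 + 1 = 248 − 8/2 + 1 = 245.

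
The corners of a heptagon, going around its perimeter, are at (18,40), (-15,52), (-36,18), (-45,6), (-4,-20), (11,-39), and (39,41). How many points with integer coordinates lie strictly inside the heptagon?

3907

Using the shoelace formula, 2A = |(18·52 − (-15)·40) + ((-15)·18 − (-36)·52) + ((-36)·6 − (-45)·18) + ((-45)·(-20) − (-4)·6) + ((-4)·(-39) − 11·(-20)) + (11·41 − 39·(-39)) + (39·40 − 18·41)| = 7826, so the area is 3913.
Along each edge there are gcd(|Δx|,|Δy|)+1 lattice points, so counting each shared vertex once the boundary has gcd(33,12) + gcd(21,34) + gcd(9,12) + gcd(41,26) + gcd(15,19) + gcd(28,80) + gcd(21,1) = 3+1+3+1+1+4+1 = 14.
Pick's theorem gives I = A − B/2 + 1 = 3913 − 14/2 + 1 = 3907.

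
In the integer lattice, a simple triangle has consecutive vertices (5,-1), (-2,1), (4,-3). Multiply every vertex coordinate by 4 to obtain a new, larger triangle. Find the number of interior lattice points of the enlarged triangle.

121

Using the shoelace formula, 2A = |[5·1 − (-2)·(-1)] + [(-2)·(-3) − 4·1] + [4·(-1) − 5·(-3)]| = 16, so the area is 8.
Along each edge there are gcd(|Δx|,|Δy|)+1 lattice points, so counting each shared vertex once the boundary has gcd(7,2) + gcd(6,4) + gcd(1,2) = 1+2+1 = 4.
Scaling by 4 multiplies the area by 4² = 16 (so the new area is 128) and multiplies the boundary lattice-point count by 4, giving 16.
By Pick's theorem, the interior count of the dilated polygon is 128 − 16/2 + 1 = 121.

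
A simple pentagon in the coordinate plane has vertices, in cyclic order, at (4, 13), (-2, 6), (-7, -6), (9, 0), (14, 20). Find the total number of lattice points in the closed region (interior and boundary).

226

Using the shoelace formula, 2A = |(4·6 − (-2)·13) + ((-2)·(-6) − (-7)·6) + ((-7)·0 − 9·(-6)) + (9·20 − 14·0) + (14·13 − 4·20)| = 440, so the area is 220.
Summing gcd(|Δx|,|Δy|) over the edges gives the boundary count: gcd(6,7) + gcd(5,12) + gcd(16,6) + gcd(5,20) + gcd(10,7) = 1+1+2+5+1 = 10.
Pick's theorem gives I = A − B/2 + 1 = 220 − 10/2 + 1 = 216, so the closed region contains I + B = 216 + 10 = 226 lattice points.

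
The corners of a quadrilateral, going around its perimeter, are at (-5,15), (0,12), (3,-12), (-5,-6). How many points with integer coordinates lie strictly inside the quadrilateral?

127

The shoelace formula gives twice the area as |[(-5)·12 − 0·15] + [0·(-12) − 3·12] + [3·(-6) − (-5)·(-12)] + [(-5)·15 − (-5)·(-6)]| = 279, so the area is 279/2.
Along each edge there are gcd(|Δx|,|Δy|)+1 lattice points, so counting each shared vertex once the boundary has gcd(5,3) + gcd(3,24) + gcd(8,6) + gcd(0,21) = 1+3+2+21 = 27.
By Pick's theorem A = I + B/2 − 1, so I = 279/2 − 27/2 + 1 = 127.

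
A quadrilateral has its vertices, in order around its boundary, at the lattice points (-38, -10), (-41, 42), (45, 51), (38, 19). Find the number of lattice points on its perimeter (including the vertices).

4

Summing gcd(|Δx|,|Δy|) over the edges gives the boundary count: gcd(3,52) + gcd(86,9) + gcd(7,32) + gcd(76,29) = 1+1+1+1 = 4.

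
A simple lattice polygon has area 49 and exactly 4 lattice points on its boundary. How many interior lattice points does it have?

Pick's theorem A = I + B/2 − 1 rearranges to I = A − B/2 + 1 = 49 − 4/2 + 1 = 48.

48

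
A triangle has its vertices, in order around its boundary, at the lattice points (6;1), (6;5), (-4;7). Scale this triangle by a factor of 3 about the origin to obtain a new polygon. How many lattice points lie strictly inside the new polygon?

Using the shoelace formula, 2A = |(6·5 − 6·1) + (6·7 − (-4)·5) + ((-4)·1 − 6·7)| = 40, so the area is 20.
The number of boundary lattice points is Σ gcd(|Δx|,|Δy|) = gcd(0,4) + gcd(10,2) + gcd(10,6) = 4+2+2 = 8.
Scaling by 3 multiplies the area by 3² = 9 (so the new area is 180) and multiplies the boundary lattice-point count by 3, giving 24.
By Pick's theorem, the interior count of the dilated polygon is 180 − 24/2 + 1 = 169.

169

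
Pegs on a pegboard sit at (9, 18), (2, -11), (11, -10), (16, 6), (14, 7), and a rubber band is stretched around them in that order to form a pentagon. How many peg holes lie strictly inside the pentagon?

203

By the shoelace formula, twice the signed area is |[9·(-11) − 2·18] + [2·(-10) − 11·(-11)] + [11·6 − 16·(-10)] + [16·7 − 14·6] + [14·18 − 9·7]| = 409, so the area is 204.5.
The number of boundary lattice points is Σ gcd(|Δx|,|Δy|) = gcd(7,29) + gcd(9,1) + gcd(5,16) + gcd(2,1) + gcd(5,11) = 1+1+1+1+1 = 5.
Pick's theorem gives I = A − B/2 + 1 = 204.5 − 5/2 + 1 = 203.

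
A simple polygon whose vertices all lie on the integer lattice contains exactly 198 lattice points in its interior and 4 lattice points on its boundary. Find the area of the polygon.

199

By Pick's theorem, A = I + B/2 − 1 = 198 + 4/2 − 1 = 199.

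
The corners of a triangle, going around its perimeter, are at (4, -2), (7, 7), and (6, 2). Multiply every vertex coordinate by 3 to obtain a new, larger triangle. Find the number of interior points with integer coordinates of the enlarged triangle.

Using the shoelace formula, 2A = |[4·7 − 7·(-2)] + [7·2 − 6·7] + [6·(-2) − 4·2]| = 6, so the area is 3.
The number of boundary lattice points is Σ gcd(|Δx|,|Δy|) = gcd(3,9) + gcd(1,5) + gcd(2,4) = 3+1+2 = 6.
Scaling by 3 multiplies the area by 3² = 9 (so the new area is 27) and multiplies the boundary lattice-point count by 3, giving 18.
By Pick's theorem, the interior count of the dilated polygon is 27 − 18/2 + 1 = 19.

19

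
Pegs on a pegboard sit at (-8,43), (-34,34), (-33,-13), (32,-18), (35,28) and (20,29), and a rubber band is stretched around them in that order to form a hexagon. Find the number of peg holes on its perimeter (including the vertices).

23

Summing gcd(|Δx|,|Δy|) over the edges gives the boundary count: gcd(26,9) + gcd(1,47) + gcd(65,5) + gcd(3,46) + gcd(15,1) + gcd(28,14) = 1+1+5+1+1+14 = 23.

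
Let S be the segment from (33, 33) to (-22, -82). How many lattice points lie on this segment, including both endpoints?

6

The number of lattice points on a segment between lattice points is gcd(|Δx|,|Δy|) + 1 = gcd(55,115) + 1 = 5 + 1 = 6.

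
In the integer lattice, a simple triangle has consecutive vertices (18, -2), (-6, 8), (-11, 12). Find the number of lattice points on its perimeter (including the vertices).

The number of boundary lattice points is Σ gcd(|Δx|,|Δy|) = gcd(24,10) + gcd(5,4) + gcd(29,14) = 2+1+1 = 4.

4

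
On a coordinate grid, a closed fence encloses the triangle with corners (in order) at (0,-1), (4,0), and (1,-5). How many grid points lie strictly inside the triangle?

By the shoelace formula, twice the signed area is |[0·0 − 4·(-1)] + [4·(-5) − 1·0] + [1·(-1) − 0·(-5)]| = 17, so the area is 17/2.
Summing gcd(|Δx|,|Δy|) over the edges gives the boundary count: gcd(4,1) + gcd(3,5) + gcd(1,4) = 1+1+1 = 3.
By Pick's theorem A = I + B/2 − 1, so I = 17/2 − 3/2 + 1 = 8.

8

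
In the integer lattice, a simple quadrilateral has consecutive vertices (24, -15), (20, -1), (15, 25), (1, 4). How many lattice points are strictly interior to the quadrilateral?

Using the shoelace formula, 2A = |(24·(-1) − 20·(-15)) + (20·25 − 15·(-1)) + (15·4 − 1·25) + (1·(-15) − 24·4)| = 715, so the area is 357.5.
Summing gcd(|Δx|,|Δy|) over the edges gives the boundary count: gcd(4,14) + gcd(5,26) + gcd(14,21) + gcd(23,19) = 2+1+7+1 = 11.
By Pick's theorem A = I + B/2 − 1, so I = 357.5 − 11/2 + 1 = 353.

353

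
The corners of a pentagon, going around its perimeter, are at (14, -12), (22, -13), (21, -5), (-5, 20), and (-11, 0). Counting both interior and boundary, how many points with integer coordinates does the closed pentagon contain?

By the shoelace formula, twice the signed area is |(14·(-13) − 22·(-12)) + (22·(-5) − 21·(-13)) + (21·20 − (-5)·(-5)) + ((-5)·0 − (-11)·20) + ((-11)·(-12) − 14·0)| = 992, so the area is 496.
Along each edge there are gcd(|Δx|,|Δy|)+1 lattice points, so counting each shared vertex once the boundary has gcd(8,1) + gcd(1,8) + gcd(26,25) + gcd(6,20) + gcd(25,12) = 1+1+1+2+1 = 6.
Pick's theorem gives I = A − B/2 + 1 = 496 − 6/2 + 1 = 494, so the closed region contains I + B = 494 + 6 = 500 lattice points.

500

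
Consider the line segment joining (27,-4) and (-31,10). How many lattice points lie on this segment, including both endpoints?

3

The number of lattice points on a segment between lattice points is gcd(|Δx|,|Δy|) + 1 = gcd(58,14) + 1 = 2 + 1 = 3.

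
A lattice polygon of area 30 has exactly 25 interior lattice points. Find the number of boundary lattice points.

12

Pick's theorem gives A = I + B/2 − 1, so B = 2(A − I + 1) = 2(30 − 25 + 1) = 12.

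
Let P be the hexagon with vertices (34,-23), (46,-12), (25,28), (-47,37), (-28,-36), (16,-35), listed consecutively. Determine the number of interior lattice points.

The shoelace formula gives twice the area as |(34·(-12) − 46·(-23)) + (46·28 − 25·(-12)) + (25·37 − (-47)·28) + ((-47)·(-36) − (-28)·37) + ((-28)·(-35) − 16·(-36)) + (16·(-23) − 34·(-35))| = 9585, so the area is 9585/2.
Along each edge there are gcd(|Δx|,|Δy|)+1 lattice points, so counting each shared vertex once the boundary has gcd(12,11) + gcd(21,40) + gcd(72,9) + gcd(19,73) + gcd(44,1) + gcd(18,12) = 1+1+9+1+1+6 = 19.
Pick's theorem gives I = A − B/2 + 1 = 9585/2 − 19/2 + 1 = 4784.

4784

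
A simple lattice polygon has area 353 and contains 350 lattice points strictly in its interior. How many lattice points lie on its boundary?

8

Pick's theorem gives A = I + B/2 − 1, so B = 2(A − I + 1) = 2(353 − 350 + 1) = 8.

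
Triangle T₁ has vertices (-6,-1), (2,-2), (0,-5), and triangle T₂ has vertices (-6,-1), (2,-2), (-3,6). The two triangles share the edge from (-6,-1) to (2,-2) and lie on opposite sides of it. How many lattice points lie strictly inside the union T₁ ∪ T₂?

The union is the simple quadrilateral with vertices (-6,-1), (0,-5), (2,-2), (-3,6) in order.
Using the shoelace formula, 2A = |((-6)·(-5) − 0·(-1)) + (0·(-2) − 2·(-5)) + (2·6 − (-3)·(-2)) + ((-3)·(-1) − (-6)·6)| = 85, so the area is 85/2.
The number of boundary lattice points is Σ gcd(|Δx|,|Δy|) = gcd(6,4) + gcd(2,3) + gcd(5,8) + gcd(3,7) = 2+1+1+1 = 5.
By Pick's theorem I = A − B/2 + 1 = 85/2 − 5/2 + 1 = 41.

41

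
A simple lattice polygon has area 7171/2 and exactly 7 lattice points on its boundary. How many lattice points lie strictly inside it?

3583

From Pick's theorem, I = A − B/2 + 1 = 7171/2 − 7/2 + 1 = 3583.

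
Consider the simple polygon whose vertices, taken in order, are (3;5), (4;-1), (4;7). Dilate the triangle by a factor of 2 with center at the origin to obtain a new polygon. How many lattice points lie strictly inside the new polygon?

7

By the shoelace formula, twice the signed area is |(3·(-1) − 4·5) + (4·7 − 4·(-1)) + (4·5 − 3·7)| = 8, so the area is 4.
Along each edge there are gcd(|Δx|,|Δy|)+1 lattice points, so counting each shared vertex once the boundary has gcd(1,6) + gcd(0,8) + gcd(1,2) = 1+8+1 = 10.
Scaling by 2 multiplies the area by 2² = 4 (so the new area is 16) and multiplies the boundary lattice-point count by 2, giving 20.
By Pick's theorem, the interior count of the dilated polygon is 16 − 20/2 + 1 = 7.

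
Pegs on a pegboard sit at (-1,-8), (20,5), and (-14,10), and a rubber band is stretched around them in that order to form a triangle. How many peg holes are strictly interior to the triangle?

273

The shoelace formula gives twice the area as |[(-1)·5 − 20·(-8)] + [20·10 − (-14)·5] + [(-14)·(-8) − (-1)·10]| = 547, so the area is 547/2.
Summing gcd(|Δx|,|Δy|) over the edges gives the boundary count: gcd(21,13) + gcd(34,5) + gcd(13,18) = 1+1+1 = 3.
By Pick's theorem A = I + B/2 − 1, so I = 547/2 − 3/2 + 1 = 273.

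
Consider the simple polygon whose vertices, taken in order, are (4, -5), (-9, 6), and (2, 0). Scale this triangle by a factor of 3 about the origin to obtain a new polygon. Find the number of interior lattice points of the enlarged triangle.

Using the shoelace formula, 2A = |[4·6 − (-9)·(-5)] + [(-9)·0 − 2·6] + [2·(-5) − 4·0]| = 43, so the area is 43/2.
Summing gcd(|Δx|,|Δy|) over the edges gives the boundary count: gcd(13,11) + gcd(11,6) + gcd(2,5) = 1+1+1 = 3.
Scaling by 3 multiplies the area by 3² = 9 (so the new area is 193.5) and multiplies the boundary lattice-point count by 3, giving 9.
By Pick's theorem, the interior count of the dilated polygon is 193.5 − 9/2 + 1 = 190.

190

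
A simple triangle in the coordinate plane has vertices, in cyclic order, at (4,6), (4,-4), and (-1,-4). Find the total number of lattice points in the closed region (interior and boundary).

36

By the shoelace formula, twice the signed area is |(4·(-4) − 4·6) + (4·(-4) − (-1)·(-4)) + ((-1)·6 − 4·(-4))| = 50, so the area is 25.
The number of boundary lattice points is Σ gcd(|Δx|,|Δy|) = gcd(0,10) + gcd(5,0) + gcd(5,10) = 10+5+5 = 20.
Pick's theorem gives I = A − B/2 + 1 = 25 − 20/2 + 1 = 16, so the closed region contains I + B = 16 + 20 = 36 lattice points.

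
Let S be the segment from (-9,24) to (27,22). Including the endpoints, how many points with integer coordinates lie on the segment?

3

The number of lattice points on a segment between lattice points is gcd(|Δx|,|Δy|) + 1 = gcd(36,2) + 1 = 2 + 1 = 3.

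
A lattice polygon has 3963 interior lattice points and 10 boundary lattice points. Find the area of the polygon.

3967

Pick's theorem states A = I + B/2 − 1, so A = 3963 + 10/2 − 1 = 3967.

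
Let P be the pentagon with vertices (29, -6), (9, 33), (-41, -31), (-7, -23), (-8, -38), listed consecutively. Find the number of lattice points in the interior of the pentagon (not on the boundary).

2019

By the shoelace formula, twice the signed area is |(29·33 − 9·(-6)) + (9·(-31) − (-41)·33) + ((-41)·(-23) − (-7)·(-31)) + ((-7)·(-38) − (-8)·(-23)) + ((-8)·(-6) − 29·(-38))| = 4043, so the area is 2021.5.
Summing gcd(|Δx|,|Δy|) over the edges gives the boundary count: gcd(20,39) + gcd(50,64) + gcd(34,8) + gcd(1,15) + gcd(37,32) = 1+2+2+1+1 = 7.
By Pick's theorem A = I + B/2 − 1, so I = 2021.5 − 7/2 + 1 = 2019.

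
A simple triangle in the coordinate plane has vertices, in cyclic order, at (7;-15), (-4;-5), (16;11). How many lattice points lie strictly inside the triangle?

The shoelace formula gives twice the area as |[7·(-5) − (-4)·(-15)] + [(-4)·11 − 16·(-5)] + [16·(-15) − 7·11]| = 376, so the area is 188.
The number of boundary lattice points is Σ gcd(|Δx|,|Δy|) = gcd(11,10) + gcd(20,16) + gcd(9,26) = 1+4+1 = 6.
Pick's theorem gives I = A − B/2 + 1 = 188 − 6/2 + 1 = 186.

186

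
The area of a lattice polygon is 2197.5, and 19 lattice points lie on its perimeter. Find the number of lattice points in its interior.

2189

Pick's theorem A = I + B/2 − 1 rearranges to I = A − B/2 + 1 = 2197.5 − 19/2 + 1 = 2189.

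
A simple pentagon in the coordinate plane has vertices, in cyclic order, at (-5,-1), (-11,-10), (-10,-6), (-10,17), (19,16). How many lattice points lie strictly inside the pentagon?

310

By the shoelace formula, twice the signed area is |[(-5)·(-10) − (-11)·(-1)] + [(-11)·(-6) − (-10)·(-10)] + [(-10)·17 − (-10)·(-6)] + [(-10)·16 − 19·17] + [19·(-1) − (-5)·16]| = 647, so the area is 323.5.
Summing gcd(|Δx|,|Δy|) over the edges gives the boundary count: gcd(6,9) + gcd(1,4) + gcd(0,23) + gcd(29,1) + gcd(24,17) = 3+1+23+1+1 = 29.
Pick's theorem gives I = A − B/2 + 1 = 323.5 − 29/2 + 1 = 310.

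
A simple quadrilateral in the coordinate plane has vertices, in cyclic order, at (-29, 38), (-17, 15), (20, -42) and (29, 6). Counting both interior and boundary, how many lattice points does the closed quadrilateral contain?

1624

Using the shoelace formula, 2A = |[(-29)·15 − (-17)·38] + [(-17)·(-42) − 20·15] + [20·6 − 29·(-42)] + [29·38 − (-29)·6]| = 3239, so the area is 1619.5.
Along each edge there are gcd(|Δx|,|Δy|)+1 lattice points, so counting each shared vertex once the boundary has gcd(12,23) + gcd(37,57) + gcd(9,48) + gcd(58,32) = 1+1+3+2 = 7.
Pick's theorem gives I = A − B/2 + 1 = 1619.5 − 7/2 + 1 = 1617, so the closed region contains I + B = 1617 + 7 = 1624 lattice points.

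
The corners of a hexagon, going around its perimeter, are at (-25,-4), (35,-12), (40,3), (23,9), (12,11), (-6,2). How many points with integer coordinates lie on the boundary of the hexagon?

21

Along each edge there are gcd(|Δx|,|Δy|)+1 lattice points, so counting each shared vertex once the boundary has gcd(60,8) + gcd(5,15) + gcd(17,6) + gcd(11,2) + gcd(18,9) + gcd(19,6) = 4+5+1+1+9+1 = 21.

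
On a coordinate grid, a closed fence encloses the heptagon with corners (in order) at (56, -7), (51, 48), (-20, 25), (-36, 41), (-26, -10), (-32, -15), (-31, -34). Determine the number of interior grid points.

The shoelace formula gives twice the area as |(56·48 − 51·(-7)) + (51·25 − (-20)·48) + ((-20)·41 − (-36)·25) + ((-36)·(-10) − (-26)·41) + ((-26)·(-15) − (-32)·(-10)) + ((-32)·(-34) − (-31)·(-15)) + ((-31)·(-7) − 56·(-34))| = 9600, so the area is 4800.
Summing gcd(|Δx|,|Δy|) over the edges gives the boundary count: gcd(5,55) + gcd(71,23) + gcd(16,16) + gcd(10,51) + gcd(6,5) + gcd(1,19) + gcd(87,27) = 5+1+16+1+1+1+3 = 28.
By Pick's theorem A = I + B/2 − 1, so I = 4800 − 28/2 + 1 = 4787.

4787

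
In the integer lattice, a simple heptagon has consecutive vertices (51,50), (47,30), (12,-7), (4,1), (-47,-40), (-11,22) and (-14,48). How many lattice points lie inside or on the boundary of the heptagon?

Using the shoelace formula, 2A = |(51·30 − 47·50) + (47·(-7) − 12·30) + (12·1 − 4·(-7)) + (4·(-40) − (-47)·1) + ((-47)·22 − (-11)·(-40)) + ((-11)·48 − (-14)·22) + ((-14)·50 − 51·48)| = 6424, so the area is 3212.
Along each edge there are gcd(|Δx|,|Δy|)+1 lattice points, so counting each shared vertex once the boundary has gcd(4,20) + gcd(35,37) + gcd(8,8) + gcd(51,41) + gcd(36,62) + gcd(3,26) + gcd(65,2) = 4+1+8+1+2+1+1 = 18.
Pick's theorem gives I = A − B/2 + 1 = 3212 − 18/2 + 1 = 3204, so the closed region contains I + B = 3204 + 18 = 3222 lattice points.

3222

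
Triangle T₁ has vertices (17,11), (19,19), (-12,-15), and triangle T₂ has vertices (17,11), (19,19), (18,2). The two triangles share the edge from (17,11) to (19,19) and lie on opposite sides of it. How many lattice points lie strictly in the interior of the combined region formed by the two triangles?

102

The union is the simple quadrilateral with vertices (17,11), (-12,-15), (19,19), (18,2) in order.
The shoelace formula gives twice the area as |[17·(-15) − (-12)·11] + [(-12)·19 − 19·(-15)] + [19·2 − 18·19] + [18·11 − 17·2]| = 206, so the area is 103.
The number of boundary lattice points is Σ gcd(|Δx|,|Δy|) = gcd(29,26) + gcd(31,34) + gcd(1,17) + gcd(1,9) = 1+1+1+1 = 4.
By Pick's theorem I = A − B/2 + 1 = 103 − 4/2 + 1 = 102.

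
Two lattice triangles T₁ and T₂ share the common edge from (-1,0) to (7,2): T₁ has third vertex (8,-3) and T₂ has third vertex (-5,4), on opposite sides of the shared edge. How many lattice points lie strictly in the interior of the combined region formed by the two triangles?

The union is the simple quadrilateral with vertices (-1,0), (8,-3), (7,2), (-5,4) in order.
Using the shoelace formula, 2A = |[(-1)·(-3) − 8·0] + [8·2 − 7·(-3)] + [7·4 − (-5)·2] + [(-5)·0 − (-1)·4]| = 82, so the area is 41.
Summing gcd(|Δx|,|Δy|) over the edges gives the boundary count: gcd(9,3) + gcd(1,5) + gcd(12,2) + gcd(4,4) = 3+1+2+4 = 10.
By Pick's theorem I = A − B/2 + 1 = 41 − 10/2 + 1 = 37.

37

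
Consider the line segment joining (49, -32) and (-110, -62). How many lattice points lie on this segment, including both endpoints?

The number of lattice points on a segment between lattice points is gcd(|Δx|,|Δy|) + 1 = gcd(159,30) + 1 = 3 + 1 = 4.

4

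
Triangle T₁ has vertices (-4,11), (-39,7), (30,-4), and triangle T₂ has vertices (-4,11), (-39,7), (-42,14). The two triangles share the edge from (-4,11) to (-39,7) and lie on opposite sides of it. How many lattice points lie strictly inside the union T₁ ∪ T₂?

The union is the simple quadrilateral with vertices (-4,11), (30,-4), (-39,7), (-42,14) in order.
Using the shoelace formula, 2A = |((-4)·(-4) − 30·11) + (30·7 − (-39)·(-4)) + ((-39)·14 − (-42)·7) + ((-42)·11 − (-4)·14)| = 918, so the area is 459.
Summing gcd(|Δx|,|Δy|) over the edges gives the boundary count: gcd(34,15) + gcd(69,11) + gcd(3,7) + gcd(38,3) = 1+1+1+1 = 4.
By Pick's theorem I = A − B/2 + 1 = 459 − 4/2 + 1 = 458.

458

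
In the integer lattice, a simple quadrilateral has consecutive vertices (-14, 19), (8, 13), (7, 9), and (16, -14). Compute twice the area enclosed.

Using the shoelace formula, 2A = |[(-14)·13 − 8·19] + [8·9 − 7·13] + [7·(-14) − 16·9] + [16·19 − (-14)·(-14)]| = 487, so the area is 243.5.

487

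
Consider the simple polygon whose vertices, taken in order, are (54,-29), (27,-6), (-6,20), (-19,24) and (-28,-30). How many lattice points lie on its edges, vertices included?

13

The number of boundary lattice points is Σ gcd(|Δx|,|Δy|) = gcd(27,23) + gcd(33,26) + gcd(13,4) + gcd(9,54) + gcd(82,1) = 1+1+1+9+1 = 13.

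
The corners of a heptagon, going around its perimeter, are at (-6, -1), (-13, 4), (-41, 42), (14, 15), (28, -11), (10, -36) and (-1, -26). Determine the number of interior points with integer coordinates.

The shoelace formula gives twice the area as |((-6)·4 − (-13)·(-1)) + ((-13)·42 − (-41)·4) + ((-41)·15 − 14·42) + (14·(-11) − 28·15) + (28·(-36) − 10·(-11)) + (10·(-26) − (-1)·(-36)) + ((-1)·(-1) − (-6)·(-26))| = 3545, so the area is 1772.5.
Summing gcd(|Δx|,|Δy|) over the edges gives the boundary count: gcd(7,5) + gcd(28,38) + gcd(55,27) + gcd(14,26) + gcd(18,25) + gcd(11,10) + gcd(5,25) = 1+2+1+2+1+1+5 = 13.
Pick's theorem gives I = A − B/2 + 1 = 1772.5 − 13/2 + 1 = 1767.

1767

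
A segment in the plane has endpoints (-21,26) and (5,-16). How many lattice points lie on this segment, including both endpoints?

3

The number of lattice points on a segment between lattice points is gcd(|Δx|,|Δy|) + 1 = gcd(26,42) + 1 = 2 + 1 = 3.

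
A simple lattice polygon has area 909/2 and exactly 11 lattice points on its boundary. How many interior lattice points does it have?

450

Pick's theorem A = I + B/2 − 1 rearranges to I = A − B/2 + 1 = 909/2 − 11/2 + 1 = 450.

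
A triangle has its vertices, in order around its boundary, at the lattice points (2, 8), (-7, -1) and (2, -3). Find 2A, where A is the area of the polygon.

The shoelace formula gives twice the area as |[2·(-1) − (-7)·8] + [(-7)·(-3) − 2·(-1)] + [2·8 − 2·(-3)]| = 99, so the area is 49.5.

99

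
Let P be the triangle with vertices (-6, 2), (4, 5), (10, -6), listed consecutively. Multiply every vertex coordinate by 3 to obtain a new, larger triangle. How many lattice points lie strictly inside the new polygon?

562

By the shoelace formula, twice the signed area is |[(-6)·5 − 4·2] + [4·(-6) − 10·5] + [10·2 − (-6)·(-6)]| = 128, so the area is 64.
The number of boundary lattice points is Σ gcd(|Δx|,|Δy|) = gcd(10,3) + gcd(6,11) + gcd(16,8) = 1+1+8 = 10.
Scaling by 3 multiplies the area by 3² = 9 (so the new area is 576) and multiplies the boundary lattice-point count by 3, giving 30.
By Pick's theorem, the interior count of the dilated polygon is 576 − 30/2 + 1 = 562.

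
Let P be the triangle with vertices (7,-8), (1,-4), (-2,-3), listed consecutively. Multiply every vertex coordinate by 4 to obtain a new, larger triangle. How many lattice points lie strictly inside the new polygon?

The shoelace formula gives twice the area as |(7·(-4) − 1·(-8)) + (1·(-3) − (-2)·(-4)) + ((-2)·(-8) − 7·(-3))| = 6, so the area is 3.
Along each edge there are gcd(|Δx|,|Δy|)+1 lattice points, so counting each shared vertex once the boundary has gcd(6,4) + gcd(3,1) + gcd(9,5) = 2+1+1 = 4.
Scaling by 4 multiplies the area by 4² = 16 (so the new area is 48) and multiplies the boundary lattice-point count by 4, giving 16.
By Pick's theorem, the interior count of the dilated polygon is 48 − 16/2 + 1 = 41.

41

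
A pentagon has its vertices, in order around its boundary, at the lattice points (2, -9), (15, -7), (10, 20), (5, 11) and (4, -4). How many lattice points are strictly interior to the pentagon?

203

Using the shoelace formula, 2A = |(2·(-7) − 15·(-9)) + (15·20 − 10·(-7)) + (10·11 − 5·20) + (5·(-4) − 4·11) + (4·(-9) − 2·(-4))| = 409, so the area is 204.5.
Summing gcd(|Δx|,|Δy|) over the edges gives the boundary count: gcd(13,2) + gcd(5,27) + gcd(5,9) + gcd(1,15) + gcd(2,5) = 1+1+1+1+1 = 5.
Pick's theorem gives I = A − B/2 + 1 = 204.5 − 5/2 + 1 = 203.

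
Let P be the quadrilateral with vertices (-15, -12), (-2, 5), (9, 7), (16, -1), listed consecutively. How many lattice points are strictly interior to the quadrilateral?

242

The shoelace formula gives twice the area as |[(-15)·5 − (-2)·(-12)] + [(-2)·7 − 9·5] + [9·(-1) − 16·7] + [16·(-12) − (-15)·(-1)]| = 486, so the area is 243.
Along each edge there are gcd(|Δx|,|Δy|)+1 lattice points, so counting each shared vertex once the boundary has gcd(13,17) + gcd(11,2) + gcd(7,8) + gcd(31,11) = 1+1+1+1 = 4.
By Pick's theorem A = I + B/2 − 1, so I = 243 − 4/2 + 1 = 242.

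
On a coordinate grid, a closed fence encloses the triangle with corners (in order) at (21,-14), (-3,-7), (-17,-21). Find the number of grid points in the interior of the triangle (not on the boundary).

By the shoelace formula, twice the signed area is |[21·(-7) − (-3)·(-14)] + [(-3)·(-21) − (-17)·(-7)] + [(-17)·(-14) − 21·(-21)]| = 434, so the area is 217.
Summing gcd(|Δx|,|Δy|) over the edges gives the boundary count: gcd(24,7) + gcd(14,14) + gcd(38,7) = 1+14+1 = 16.
Pick's theorem gives I = A − B/2 + 1 = 217 − 16/2 + 1 = 210.

210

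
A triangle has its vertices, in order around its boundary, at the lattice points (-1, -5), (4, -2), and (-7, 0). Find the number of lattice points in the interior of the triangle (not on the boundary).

The shoelace formula gives twice the area as |[(-1)·(-2) − 4·(-5)] + [4·0 − (-7)·(-2)] + [(-7)·(-5) − (-1)·0]| = 43, so the area is 21.5.
Along each edge there are gcd(|Δx|,|Δy|)+1 lattice points, so counting each shared vertex once the boundary has gcd(5,3) + gcd(11,2) + gcd(6,5) = 1+1+1 = 3.
By Pick's theorem A = I + B/2 − 1, so I = 21.5 − 3/2 + 1 = 21.

21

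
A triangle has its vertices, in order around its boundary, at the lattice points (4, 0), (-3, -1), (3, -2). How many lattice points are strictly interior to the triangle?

By the shoelace formula, twice the signed area is |(4·(-1) − (-3)·0) + ((-3)·(-2) − 3·(-1)) + (3·0 − 4·(-2))| = 13, so the area is 6.5.
The number of boundary lattice points is Σ gcd(|Δx|,|Δy|) = gcd(7,1) + gcd(6,1) + gcd(1,2) = 1+1+1 = 3.
Pick's theorem gives I = A − B/2 + 1 = 6.5 − 3/2 + 1 = 6.

6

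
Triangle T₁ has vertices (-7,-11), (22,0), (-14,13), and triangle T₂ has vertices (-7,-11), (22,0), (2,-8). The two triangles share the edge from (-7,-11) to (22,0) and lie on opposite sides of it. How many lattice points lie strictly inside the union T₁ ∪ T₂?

The union is the simple quadrilateral with vertices (-7,-11), (-14,13), (22,0), (2,-8) in order.
The shoelace formula gives twice the area as |((-7)·13 − (-14)·(-11)) + ((-14)·0 − 22·13) + (22·(-8) − 2·0) + (2·(-11) − (-7)·(-8))| = 785, so the area is 392.5.
Along each edge there are gcd(|Δx|,|Δy|)+1 lattice points, so counting each shared vertex once the boundary has gcd(7,24) + gcd(36,13) + gcd(20,8) + gcd(9,3) = 1+1+4+3 = 9.
By Pick's theorem I = A − B/2 + 1 = 392.5 − 9/2 + 1 = 389.

389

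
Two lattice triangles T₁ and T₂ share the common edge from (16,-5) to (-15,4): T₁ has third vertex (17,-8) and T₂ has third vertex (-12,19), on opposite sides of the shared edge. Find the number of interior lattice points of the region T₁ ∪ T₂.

283

The union is the simple quadrilateral with vertices (16,-5), (17,-8), (-15,4), (-12,19) in order.
Using the shoelace formula, 2A = |(16·(-8) − 17·(-5)) + (17·4 − (-15)·(-8)) + ((-15)·19 − (-12)·4) + ((-12)·(-5) − 16·19)| = 576, so the area is 288.
The number of boundary lattice points is Σ gcd(|Δx|,|Δy|) = gcd(1,3) + gcd(32,12) + gcd(3,15) + gcd(28,24) = 1+4+3+4 = 12.
By Pick's theorem I = A − B/2 + 1 = 288 − 12/2 + 1 = 283.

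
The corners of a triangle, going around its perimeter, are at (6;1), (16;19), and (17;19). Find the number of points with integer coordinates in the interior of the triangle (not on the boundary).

The shoelace formula gives twice the area as |(6·19 − 16·1) + (16·19 − 17·19) + (17·1 − 6·19)| = 18, so the area is 9.
Along each edge there are gcd(|Δx|,|Δy|)+1 lattice points, so counting each shared vertex once the boundary has gcd(10,18) + gcd(1,0) + gcd(11,18) = 2+1+1 = 4.
By Pick's theorem A = I + B/2 − 1, so I = 9 − 4/2 + 1 = 8.

8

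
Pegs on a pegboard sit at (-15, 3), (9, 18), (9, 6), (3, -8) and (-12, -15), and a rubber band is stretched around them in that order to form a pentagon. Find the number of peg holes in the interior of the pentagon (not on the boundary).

439

The shoelace formula gives twice the area as |((-15)·18 − 9·3) + (9·6 − 9·18) + (9·(-8) − 3·6) + (3·(-15) − (-12)·(-8)) + ((-12)·3 − (-15)·(-15))| = 897, so the area is 448.5.
Summing gcd(|Δx|,|Δy|) over the edges gives the boundary count: gcd(24,15) + gcd(0,12) + gcd(6,14) + gcd(15,7) + gcd(3,18) = 3+12+2+1+3 = 21.
Pick's theorem gives I = A − B/2 + 1 = 448.5 − 21/2 + 1 = 439.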